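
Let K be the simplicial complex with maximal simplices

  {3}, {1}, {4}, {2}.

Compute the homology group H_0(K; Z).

We work with the vertex ordering 1 < 2 < 3 < 4. The simplices of K, each written with vertices in increasing order, are:

  0-simplices (4): [1], [2], [3], [4]

so the chain groups are C_0 ≅ Z^4.

From H_k ≅ ker(∂_k) / im(∂_{k+1}) we obtain:

  H_0: rank C_0 − rank ∂_1 = 4 − 0 = 4, and there is no ∂_1, so H_0 = Z^4.

H_0 = Z^4.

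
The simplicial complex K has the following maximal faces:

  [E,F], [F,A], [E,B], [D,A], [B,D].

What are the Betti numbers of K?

b_0 = 1, b_1 = 1.

Take the total order A < B < D < E < F on the vertex set. Then K (dimension 1) consists of the simplices:

  0-simplices (5): A, B, D, E, F
  1-simplices (5): AD, AF, BD, BE, EF

giving chain groups C_0 ≅ Z^5, C_1 ≅ Z^5.

Boundary ∂_1: C_1 → C_0 maps an edge to its endpoints' difference, ∂[p,q] = q − p. For instance
  ∂BD = D − B.
The resulting 5×5 matrix has rank 4, and its Smith normal form has invariant factors (1,1,1,1).

Now H_k = ker ∂_k / im ∂_{k+1}, so:

  H_0: rank C_0 − rank ∂_1 = 5 − 4 = 1, and the invariant factors of ∂_1 are all 1, so H_0 = Z.
  H_1: rank ker ∂_1 − rank ∂_2 = (5 − 4) − 0 = 1, and there is no ∂_2, so H_1 = Z.

As a check, the Euler characteristic is 5 − 5 = 0, which agrees with 1 − 1 = 0.

Hence the Betti numbers are b_0 = 1, b_1 = 1.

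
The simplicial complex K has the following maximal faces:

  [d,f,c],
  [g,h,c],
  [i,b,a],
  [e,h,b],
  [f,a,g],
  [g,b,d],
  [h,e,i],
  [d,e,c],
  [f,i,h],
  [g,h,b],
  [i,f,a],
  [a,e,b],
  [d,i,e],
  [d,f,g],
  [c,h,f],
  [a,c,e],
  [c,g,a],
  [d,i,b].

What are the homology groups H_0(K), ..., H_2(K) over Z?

H_0 = Z,  H_1 = Z ⊕ Z/2Z,  H_2 = 0.

Order the vertices as a < b < c < d < e < f < g < h < i. Listing each simplex with vertices in this order, K has dimension 2 with simplices:

  0-simplices (9): a, b, c, d, e, f, g, h, i
  1-simplices (27): ab, ac, ae, af, ag, ai, bd, be, bg, bh, bi, cd, ce, cf, cg, ch, de, df, dg, di, eh, ei, fg, fh, fi, gh, hi
  2-simplices (18): abe, abi, ace, acg, afg, afi, bdg, bdi, beh, bgh, cde, cdf, cfh, cgh, dei, dfg, ehi, fhi

so the chain groups are C_0 ≅ Z^9, C_1 ≅ Z^27, C_2 ≅ Z^18.

Boundary ∂_1: C_1 → C_0 sends each edge [p,q] (with p < q) to q − p. For instance
  ∂bd = d − b.
The 9×27 boundary matrix has rank 8 and Smith normal form diag(1,1,1,1,1,1,1,1).

Boundary ∂_2: C_2 → C_1 maps a triangle to the signed sum of its edges. For instance
  ∂beh = eh − bh + be,
  ∂acg = cg − ag + ac.
This gives a 27×18 integer matrix of rank 18; reducing to Smith normal form yields diagonal entries (1,1,1,1,1,1,1,1,1,1,1,1,1,1,1,1,1,2).

Now H_k = ker ∂_k / im ∂_{k+1}, so:

  H_0: rank C_0 − rank ∂_1 = 9 − 8 = 1, and the invariant factors of ∂_1 are all 1, so H_0 ≅ Z.
  H_1: rank ker ∂_1 − rank ∂_2 = (27 − 8) − 18 = 1, and ∂_2 has invariant factor 2 > 1, so H_1 ≅ Z ⊕ Z/2Z.
  H_2: rank ker ∂_2 − rank ∂_3 = (18 − 18) − 0 = 0, and there is no ∂_3, so H_2 ≅ 0.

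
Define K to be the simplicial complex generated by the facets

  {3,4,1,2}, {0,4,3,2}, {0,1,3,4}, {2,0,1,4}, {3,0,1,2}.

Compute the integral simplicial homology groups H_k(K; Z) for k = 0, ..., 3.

We work with the vertex ordering 0 < 1 < 2 < 3 < 4. The simplices of K, each written with vertices in increasing order, are:

  0-simplices (5): [0], [1], [2], [3], [4]
  1-simplices (10): [0,1], [0,2], [0,3], [0,4], [1,2], [1,3], [1,4], [2,3], [2,4], [3,4]
  2-simplices (10): [0,1,2], [0,1,3], [0,1,4], [0,2,3], [0,2,4], [0,3,4], [1,2,3], [1,2,4], [1,3,4], [2,3,4]
  3-simplices (5): [0,1,2,3], [0,1,2,4], [0,1,3,4], [0,2,3,4], [1,2,3,4]

giving chain groups C_0 ≅ Z^5, C_1 ≅ Z^10, C_2 ≅ Z^10, C_3 ≅ Z^5.

The boundary map ∂_1: C_1 → C_0 maps an edge to its endpoints' difference, ∂[p,q] = q − p.
The resulting 5×10 matrix has rank 4, and its Smith normal form has invariant factors (1,1,1,1).

Boundary ∂_2: C_2 → C_1 acts by ∂[p,q,r] = [q,r] − [p,r] + [p,q]. For instance
  ∂[0,1,3] = [1,3] − [0,3] + [0,1],
  ∂[0,2,4] = [2,4] − [0,4] + [0,2].
As a 10×10 matrix over Z this has rank 6, with invariant factors (1,1,1,1,1,1).

∂_3: C_3 → C_2 sends each 3-simplex σ to the alternating sum Σ_i (−1)^i (σ with its i-th vertex removed). For instance
  ∂[1,2,3,4] = [2,3,4] − [1,3,4] + [1,2,4] − [1,2,3],
  ∂[0,1,2,4] = [1,2,4] − [0,2,4] + [0,1,4] − [0,1,2].
The resulting 10×5 matrix has rank 4, and its Smith normal form has invariant factors (1,1,1,1).

From H_k ≅ ker(∂_k) / im(∂_{k+1}) we obtain:

  H_0: rank C_0 − rank ∂_1 = 5 − 4 = 1, and the invariant factors of ∂_1 are all 1, so H_0 = Z.
  H_1: rank ker ∂_1 − rank ∂_2 = (10 − 4) − 6 = 0, and the invariant factors of ∂_2 are all 1, so H_1 = 0.
  H_2: rank ker ∂_2 − rank ∂_3 = (10 − 6) − 4 = 0, and the invariant factors of ∂_3 are all 1, so H_2 = 0.
  H_3: rank ker ∂_3 − rank ∂_4 = (5 − 4) − 0 = 1, and there is no ∂_4, so H_3 = Z.

As a check, the Euler characteristic is 5 − 10 + 10 − 5 = 0, which agrees with 1 − 0 + 0 − 1 = 0.

H_0 = Z,  H_1 = 0,  H_2 = 0,  H_3 = Z.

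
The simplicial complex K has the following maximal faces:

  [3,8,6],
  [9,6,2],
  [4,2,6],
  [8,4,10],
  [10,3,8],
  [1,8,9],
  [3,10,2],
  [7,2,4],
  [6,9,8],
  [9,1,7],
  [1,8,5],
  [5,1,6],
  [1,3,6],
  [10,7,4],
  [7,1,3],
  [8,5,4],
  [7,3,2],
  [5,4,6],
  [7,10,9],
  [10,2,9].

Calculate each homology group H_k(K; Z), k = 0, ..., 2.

H_0 ≅ Z,  H_1 ≅ Z ⊕ Z/2,  H_2 = 0.

Order the vertices as 1 < 2 < 3 < 4 < 5 < 6 < 7 < 8 < 9 < 10. Listing each simplex with vertices in this order, K has dimension 2 with simplices:

  0-simplices (10): [1], [2], [3], [4], [5], [6], [7], [8], [9], [10]
  1-simplices (30): (30 of them)
  2-simplices (20): (20 of them)

giving chain groups C_0 ≅ Z^10, C_1 ≅ Z^30, C_2 ≅ Z^20.

Boundary ∂_1: C_1 → C_0 sends each edge [p,q] (with p < q) to q − p.
The resulting 10×30 matrix has rank 9, and its Smith normal form has invariant factors (1,1,1,1,1,1,1,1,1).

Boundary ∂_2: C_2 → C_1 maps a triangle to the signed sum of its edges. For instance
  ∂[1,7,9] = [7,9] − [1,9] + [1,7],
  ∂[2,6,9] = [6,9] − [2,9] + [2,6].
This gives a 30×20 integer matrix of rank 20; reducing to Smith normal form yields diagonal entries (1,1,1,1,1,1,1,1,1,1,1,1,1,1,1,1,1,1,1,2).

From H_k ≅ ker(∂_k) / im(∂_{k+1}) we obtain:

  H_0: rank C_0 − rank ∂_1 = 10 − 9 = 1, and the invariant factors of ∂_1 are all 1, so H_0 = Z.
  H_1: rank ker ∂_1 − rank ∂_2 = (30 − 9) − 20 = 1, and ∂_2 has invariant factor 2 > 1, so H_1 = Z ⊕ Z/2.
  H_2: rank ker ∂_2 − rank ∂_3 = (20 − 20) − 0 = 0, and there is no ∂_3, so H_2 = 0.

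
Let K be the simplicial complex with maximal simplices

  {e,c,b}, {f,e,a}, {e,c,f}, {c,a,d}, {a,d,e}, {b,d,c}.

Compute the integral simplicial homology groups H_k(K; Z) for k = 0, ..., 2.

We work with the vertex ordering a < b < c < d < e < f. The simplices of K, each written with vertices in increasing order, are:

  0-simplices (6): a, b, c, d, e, f
  1-simplices (12): ac, ad, ae, af, bc, bd, be, cd, ce, cf, de, ef
  2-simplices (6): acd, ade, aef, bcd, bce, cef

Hence C_0 ≅ Z^6, C_1 ≅ Z^12, C_2 ≅ Z^6.

Boundary ∂_1: C_1 → C_0 sends each edge [p,q] (with p < q) to q − p.
The 6×12 boundary matrix has rank 5 and Smith normal form diag(1,1,1,1,1).

∂_2: C_2 → C_1 sends each 2-simplex [p,q,r] to [q,r] − [p,r] + [p,q]. For instance
  ∂bcd = cd − bd + bc,
  ∂bce = ce − be + bc.
As a 12×6 matrix over Z this has rank 6, with invariant factors (1,1,1,1,1,1).

Reading off H_k = ker ∂_k / im ∂_{k+1}:

  H_0: rank C_0 − rank ∂_1 = 6 − 5 = 1, and the invariant factors of ∂_1 are all 1, so H_0 = Z.
  H_1: rank ker ∂_1 − rank ∂_2 = (12 − 5) − 6 = 1, and the invariant factors of ∂_2 are all 1, so H_1 = Z.
  H_2: rank ker ∂_2 − rank ∂_3 = (6 − 6) − 0 = 0, and there is no ∂_3, so H_2 = 0.

H_0 = Z,  H_1 = Z,  H_2 = 0.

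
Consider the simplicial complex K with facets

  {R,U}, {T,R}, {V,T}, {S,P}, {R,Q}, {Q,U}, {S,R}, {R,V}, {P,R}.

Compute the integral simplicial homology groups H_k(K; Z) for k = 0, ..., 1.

H_0 ≅ Z,  H_1 ≅ Z^3.

Take the total order P < Q < R < S < T < U < V on the vertex set. Then K (dimension 1) consists of the simplices:

  0-simplices (7): P, Q, R, S, T, U, V
  1-simplices (9): PR, PS, QR, QU, RS, RT, RU, RV, TV

Hence C_0 ≅ Z^7, C_1 ≅ Z^9.

Boundary ∂_1: C_1 → C_0 sends each edge [p,q] (with p < q) to q − p.
This gives a 7×9 integer matrix of rank 6; reducing to Smith normal form yields diagonal entries (1,1,1,1,1,1).

Now H_k = ker ∂_k / im ∂_{k+1}, so:

  H_0: rank C_0 − rank ∂_1 = 7 − 6 = 1, and the invariant factors of ∂_1 are all 1, so H_0 = Z.
  H_1: rank ker ∂_1 − rank ∂_2 = (9 − 6) − 0 = 3, and there is no ∂_2, so H_1 = Z^3.

As a check, the Euler characteristic is 7 − 9 = -2, which agrees with 1 − 3 = -2.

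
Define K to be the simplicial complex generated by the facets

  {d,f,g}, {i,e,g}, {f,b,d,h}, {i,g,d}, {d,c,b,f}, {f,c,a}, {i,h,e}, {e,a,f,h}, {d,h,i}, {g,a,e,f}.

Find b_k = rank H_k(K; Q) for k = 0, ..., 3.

b_0 = 1, b_1 = 0, b_2 = 1, b_3 = 0.

Order the vertices as a < b < c < d < e < f < g < h < i. Listing each simplex with vertices in this order, K has dimension 3 with simplices:

  0-simplices (9): a, b, c, d, e, f, g, h, i
  1-simplices (23): ac, ae, af, ag, ah, bc, bd, bf, bh, cd, cf, df, dg, dh, di, ef, eg, eh, ei, fg, fh, gi, hi
  2-simplices (20): acf, aef, aeg, aeh, afg, afh, bcd, bcf, bdf, bdh, bfh, cdf, dfg, dfh, dgi, dhi, efg, efh, egi, ehi
  3-simplices (4): aefg, aefh, bcdf, bdfh

so the chain groups are C_0 ≅ Z^9, C_1 ≅ Z^23, C_2 ≅ Z^20, C_3 ≅ Z^4.

The boundary map ∂_1: C_1 → C_0 maps an edge to its endpoints' difference, ∂[p,q] = q − p. For instance
  ∂bd = d − b.
This gives a 9×23 integer matrix of rank 8; reducing to Smith normal form yields diagonal entries (1,1,1,1,1,1,1,1).

The boundary map ∂_2: C_2 → C_1 sends each 2-simplex [p,q,r] to [q,r] − [p,r] + [p,q]. For instance
  ∂afh = fh − ah + af,
  ∂ehi = hi − ei + eh.
The resulting 23×20 matrix has rank 15, and its Smith normal form has invariant factors (1,1,1,1,1,1,1,1,1,1,1,1,1,1,1).

Boundary ∂_3: C_3 → C_2 sends each 3-simplex σ to the alternating sum Σ_i (−1)^i (σ with its i-th vertex removed). For instance
  ∂aefh = efh − afh + aeh − aef,
  ∂bcdf = cdf − bdf + bcf − bcd.
The 20×4 boundary matrix has rank 4 and Smith normal form diag(1,1,1,1).

Reading off H_k = ker ∂_k / im ∂_{k+1}:

  H_0: rank C_0 − rank ∂_1 = 9 − 8 = 1, and the invariant factors of ∂_1 are all 1, so H_0 = Z.
  H_1: rank ker ∂_1 − rank ∂_2 = (23 − 8) − 15 = 0, and the invariant factors of ∂_2 are all 1, so H_1 = 0.
  H_2: rank ker ∂_2 − rank ∂_3 = (20 − 15) − 4 = 1, and the invariant factors of ∂_3 are all 1, so H_2 = Z.
  H_3: rank ker ∂_3 − rank ∂_4 = (4 − 4) − 0 = 0, and there is no ∂_4, so H_3 = 0.

As a check, the Euler characteristic is 9 − 23 + 20 − 4 = 2, which agrees with 1 − 0 + 1 − 0 = 2.

Hence the Betti numbers are b_0 = 1, b_1 = 0, b_2 = 1, b_3 = 0.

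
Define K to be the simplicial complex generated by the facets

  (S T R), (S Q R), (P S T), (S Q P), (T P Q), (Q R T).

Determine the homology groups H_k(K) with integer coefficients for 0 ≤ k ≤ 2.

H_0 = Z,  H_1 = 0,  H_2 = Z.

Take the total order P < Q < R < S < T on the vertex set. Then K (dimension 2) consists of the simplices:

  0-simplices (5): P, Q, R, S, T
  1-simplices (9): PQ, PS, PT, QR, QS, QT, RS, RT, ST
  2-simplices (6): PQS, PQT, PST, QRS, QRT, RST

giving chain groups C_0 ≅ Z^5, C_1 ≅ Z^9, C_2 ≅ Z^6.

The boundary map ∂_1: C_1 → C_0 is given by ∂[p,q] = [q] − [p].
As a 5×9 matrix over Z this has rank 4, with invariant factors (1,1,1,1).

∂_2: C_2 → C_1 sends each 2-simplex [p,q,r] to [q,r] − [p,r] + [p,q]. For instance
  ∂PST = ST − PT + PS,
  ∂QRT = RT − QT + QR.
This gives a 9×6 integer matrix of rank 5; reducing to Smith normal form yields diagonal entries (1,1,1,1,1).

From H_k ≅ ker(∂_k) / im(∂_{k+1}) we obtain:

  H_0: rank C_0 − rank ∂_1 = 5 − 4 = 1, and the invariant factors of ∂_1 are all 1, so H_0 = Z.
  H_1: rank ker ∂_1 − rank ∂_2 = (9 − 4) − 5 = 0, and the invariant factors of ∂_2 are all 1, so H_1 = 0.
  H_2: rank ker ∂_2 − rank ∂_3 = (6 − 5) − 0 = 1, and there is no ∂_3, so H_2 = Z.

As a check, the Euler characteristic is 5 − 9 + 6 = 2, which agrees with 1 − 0 + 1 = 2.
(K is a triangulation of the 2-sphere S^2.)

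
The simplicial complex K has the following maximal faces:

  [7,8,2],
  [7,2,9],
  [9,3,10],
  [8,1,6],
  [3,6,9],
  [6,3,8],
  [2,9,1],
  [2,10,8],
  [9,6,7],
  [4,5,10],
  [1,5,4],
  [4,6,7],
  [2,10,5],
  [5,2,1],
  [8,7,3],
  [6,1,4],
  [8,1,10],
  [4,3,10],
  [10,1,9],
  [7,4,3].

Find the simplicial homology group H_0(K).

Order the vertices as 1 < 2 < 3 < 4 < 5 < 6 < 7 < 8 < 9 < 10. Listing each simplex with vertices in this order, K has dimension 2 with simplices:

  0-simplices (10): [1], [2], [3], [4], [5], [6], [7], [8], [9], [10]
  1-simplices (30): (30 of them)
  2-simplices (20): (20 of them)

giving chain groups C_0 ≅ Z^10, C_1 ≅ Z^30, C_2 ≅ Z^20.

The boundary map ∂_1: C_1 → C_0 sends each edge [p,q] (with p < q) to q − p. For instance
  ∂[4,7] = [7] − [4].
The 10×30 boundary matrix has rank 9 and Smith normal form diag(1,1,1,1,1,1,1,1,1).

Boundary ∂_2: C_2 → C_1 acts by ∂[p,q,r] = [q,r] − [p,r] + [p,q]. For instance
  ∂[6,7,9] = [7,9] − [6,9] + [6,7],
  ∂[3,6,9] = [6,9] − [3,9] + [3,6].
The 30×20 boundary matrix has rank 20 and Smith normal form diag(1,1,1,1,1,1,1,1,1,1,1,1,1,1,1,1,1,1,1,2).

From H_k ≅ ker(∂_k) / im(∂_{k+1}) we obtain:

  H_0: rank C_0 − rank ∂_1 = 10 − 9 = 1, and the invariant factors of ∂_1 are all 1, so H_0 = Z.

H_0 = Z.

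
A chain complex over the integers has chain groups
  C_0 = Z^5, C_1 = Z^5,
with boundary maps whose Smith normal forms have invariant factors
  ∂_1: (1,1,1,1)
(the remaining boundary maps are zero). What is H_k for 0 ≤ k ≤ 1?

H_0: b_0 = 5 − 0 − 4 = 1; torsion from ∂_1 factors > 1: none. So H_0 ≅ Z.
H_1: b_1 = 5 − 4 − 0 = 1; torsion from ∂_2 factors > 1: none. So H_1 ≅ Z.

H_0 ≅ Z,  H_1 ≅ Z.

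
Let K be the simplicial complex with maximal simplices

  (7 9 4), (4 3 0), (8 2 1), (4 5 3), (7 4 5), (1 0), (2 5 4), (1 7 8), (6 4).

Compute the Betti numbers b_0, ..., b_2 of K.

b_0 = 1, b_1 = 2, b_2 = 0.

Fix the vertex order 0 < 1 < 2 < 3 < 4 < 5 < 6 < 7 < 8 < 9 and write every simplex with vertices in increasing order. Then dim K = 2 and the simplices of K are:

  0-simplices (10): [0], [1], [2], [3], [4], [5], [6], [7], [8], [9]
  1-simplices (18): [0,1], [0,3], [0,4], [1,2], [1,7], [1,8], [2,4], [2,5], [2,8], [3,4], [3,5], [4,5], [4,6], [4,7], [4,9], [5,7], [7,8], [7,9]
  2-simplices (7): [0,3,4], [1,2,8], [1,7,8], [2,4,5], [3,4,5], [4,5,7], [4,7,9]

Hence C_0 ≅ Z^10, C_1 ≅ Z^18, C_2 ≅ Z^7.

∂_1: C_1 → C_0 maps an edge to its endpoints' difference, ∂[p,q] = q − p. For instance
  ∂[2,8] = [8] − [2].
The resulting 10×18 matrix has rank 9, and its Smith normal form has invariant factors (1,1,1,1,1,1,1,1,1).

Boundary ∂_2: C_2 → C_1 sends each 2-simplex [p,q,r] to [q,r] − [p,r] + [p,q]. For instance
  ∂[0,3,4] = [3,4] − [0,4] + [0,3],
  ∂[1,2,8] = [2,8] − [1,8] + [1,2].
The 18×7 boundary matrix has rank 7 and Smith normal form diag(1,1,1,1,1,1,1).

Now H_k = ker ∂_k / im ∂_{k+1}, so:

  H_0: rank C_0 − rank ∂_1 = 10 − 9 = 1, and the invariant factors of ∂_1 are all 1, so H_0 ≅ Z.
  H_1: rank ker ∂_1 − rank ∂_2 = (18 − 9) − 7 = 2, and the invariant factors of ∂_2 are all 1, so H_1 ≅ Z^2.
  H_2: rank ker ∂_2 − rank ∂_3 = (7 − 7) − 0 = 0, and there is no ∂_3, so H_2 ≅ 0.

As a check, the Euler characteristic is 10 − 18 + 7 = -1, which agrees with 1 − 2 + 0 = -1.

Hence the Betti numbers are b_0 = 1, b_1 = 2, b_2 = 0.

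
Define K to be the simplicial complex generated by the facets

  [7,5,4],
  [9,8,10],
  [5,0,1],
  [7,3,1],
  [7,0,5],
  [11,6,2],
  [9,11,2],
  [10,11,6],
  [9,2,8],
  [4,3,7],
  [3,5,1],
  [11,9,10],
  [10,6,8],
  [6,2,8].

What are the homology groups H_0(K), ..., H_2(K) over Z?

Fix the vertex order 0 < 1 < 2 < 3 < 4 < 5 < 6 < 7 < 8 < 9 < 10 < 11 and write every simplex with vertices in increasing order. Then dim K = 2 and the simplices of K are:

  0-simplices (12): [0], [1], [2], [3], [4], [5], [6], [7], [8], [9], [10], [11]
  1-simplices (24): (24 of them)
  2-simplices (14): [0,1,5], [0,5,7], [1,3,5], [1,3,7], [2,6,8], [2,6,11], [2,8,9], [2,9,11], [3,4,7], [4,5,7], [6,8,10], [6,10,11], [8,9,10], [9,10,11]

Hence C_0 ≅ Z^12, C_1 ≅ Z^24, C_2 ≅ Z^14.

The boundary map ∂_1: C_1 → C_0 sends each edge [p,q] (with p < q) to q − p.
As a 12×24 matrix over Z this has rank 10, with invariant factors (1,1,1,1,1,1,1,1,1,1).

Boundary ∂_2: C_2 → C_1 acts by ∂[p,q,r] = [q,r] − [p,r] + [p,q]. For instance
  ∂[1,3,7] = [3,7] − [1,7] + [1,3],
  ∂[3,4,7] = [4,7] − [3,7] + [3,4].
The 24×14 boundary matrix has rank 13 and Smith normal form diag(1,1,1,1,1,1,1,1,1,1,1,1,1).

From H_k ≅ ker(∂_k) / im(∂_{k+1}) we obtain:

  H_0: rank C_0 − rank ∂_1 = 12 − 10 = 2, and the invariant factors of ∂_1 are all 1, so H_0 = Z^2.
  H_1: rank ker ∂_1 − rank ∂_2 = (24 − 10) − 13 = 1, and the invariant factors of ∂_2 are all 1, so H_1 = Z.
  H_2: rank ker ∂_2 − rank ∂_3 = (14 − 13) − 0 = 1, and there is no ∂_3, so H_2 = Z.

(K is a triangulation of the disjoint union of the 2-sphere S^2 and the cylinder S^1 x I.)

H_0 ≅ Z^2,  H_1 ≅ Z,  H_2 ≅ Z.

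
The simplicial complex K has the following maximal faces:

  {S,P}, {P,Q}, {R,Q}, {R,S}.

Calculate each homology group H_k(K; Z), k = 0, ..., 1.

H_0 = Z,  H_1 = Z.

We work with the vertex ordering P < Q < R < S. The simplices of K, each written with vertices in increasing order, are:

  0-simplices (4): P, Q, R, S
  1-simplices (4): PQ, PS, QR, RS

so the chain groups are C_0 ≅ Z^4, C_1 ≅ Z^4.

The boundary map ∂_1: C_1 → C_0 sends each edge [p,q] (with p < q) to q − p.
This gives a 4×4 integer matrix of rank 3; reducing to Smith normal form yields diagonal entries (1,1,1).

Reading off H_k = ker ∂_k / im ∂_{k+1}:

  H_0: rank C_0 − rank ∂_1 = 4 − 3 = 1, and the invariant factors of ∂_1 are all 1, so H_0 ≅ Z.
  H_1: rank ker ∂_1 − rank ∂_2 = (4 − 3) − 0 = 1, and there is no ∂_2, so H_1 ≅ Z.

(K is a triangulation of the circle S^1.)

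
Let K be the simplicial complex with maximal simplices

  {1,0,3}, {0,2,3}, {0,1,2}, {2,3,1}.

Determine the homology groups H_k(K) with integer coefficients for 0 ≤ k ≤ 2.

H_0 = Z,  H_1 = 0,  H_2 = Z.

Fix the vertex order 0 < 1 < 2 < 3 and write every simplex with vertices in increasing order. Then dim K = 2 and the simplices of K are:

  0-simplices (4): [0], [1], [2], [3]
  1-simplices (6): [0,1], [0,2], [0,3], [1,2], [1,3], [2,3]
  2-simplices (4): [0,1,2], [0,1,3], [0,2,3], [1,2,3]

Hence C_0 ≅ Z^4, C_1 ≅ Z^6, C_2 ≅ Z^4.

The boundary map ∂_1: C_1 → C_0 maps an edge to its endpoints' difference, ∂[p,q] = q − p. For instance
  ∂[0,1] = [1] − [0].
The 4×6 boundary matrix has rank 3 and Smith normal form diag(1,1,1).

Boundary ∂_2: C_2 → C_1 acts by ∂[p,q,r] = [q,r] − [p,r] + [p,q]. For instance
  ∂[0,1,3] = [1,3] − [0,3] + [0,1],
  ∂[0,1,2] = [1,2] − [0,2] + [0,1].
As a 6×4 matrix over Z this has rank 3, with invariant factors (1,1,1).

Now H_k = ker ∂_k / im ∂_{k+1}, so:

  H_0: rank C_0 − rank ∂_1 = 4 − 3 = 1, and the invariant factors of ∂_1 are all 1, so H_0 ≅ Z.
  H_1: rank ker ∂_1 − rank ∂_2 = (6 − 3) − 3 = 0, and the invariant factors of ∂_2 are all 1, so H_1 ≅ 0.
  H_2: rank ker ∂_2 − rank ∂_3 = (4 − 3) − 0 = 1, and there is no ∂_3, so H_2 ≅ Z.

As a check, the Euler characteristic is 4 − 6 + 4 = 2, which agrees with 1 − 0 + 1 = 2.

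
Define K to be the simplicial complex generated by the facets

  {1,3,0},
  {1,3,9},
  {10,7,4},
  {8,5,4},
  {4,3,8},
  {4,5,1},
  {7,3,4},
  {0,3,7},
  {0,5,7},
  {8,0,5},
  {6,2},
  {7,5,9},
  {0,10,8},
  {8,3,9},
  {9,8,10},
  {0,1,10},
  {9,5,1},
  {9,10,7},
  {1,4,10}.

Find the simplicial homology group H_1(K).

H_1 ≅ Z^2.

Order the vertices as 0 < 1 < 2 < 3 < 4 < 5 < 6 < 7 < 8 < 9 < 10. Listing each simplex with vertices in this order, K has dimension 2 with simplices:

  0-simplices (11): [0], [1], [2], [3], [4], [5], [6], [7], [8], [9], [10]
  1-simplices (28): (28 of them)
  2-simplices (18): (18 of them)

Hence C_0 ≅ Z^11, C_1 ≅ Z^28, C_2 ≅ Z^18.

Boundary ∂_1: C_1 → C_0 is given by ∂[p,q] = [q] − [p].
The resulting 11×28 matrix has rank 9, and its Smith normal form has invariant factors (1,1,1,1,1,1,1,1,1).

Boundary ∂_2: C_2 → C_1 acts by ∂[p,q,r] = [q,r] − [p,r] + [p,q]. For instance
  ∂[0,3,7] = [3,7] − [0,7] + [0,3],
  ∂[0,8,10] = [8,10] − [0,10] + [0,8].
The 28×18 boundary matrix has rank 17 and Smith normal form diag(1,1,1,1,1,1,1,1,1,1,1,1,1,1,1,1,1).

Now H_k = ker ∂_k / im ∂_{k+1}, so:

  H_1: rank ker ∂_1 − rank ∂_2 = (28 − 9) − 17 = 2, and the invariant factors of ∂_2 are all 1, so H_1 ≅ Z^2.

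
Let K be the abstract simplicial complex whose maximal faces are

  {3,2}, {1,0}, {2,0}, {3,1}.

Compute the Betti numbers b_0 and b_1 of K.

b_0 = 1, b_1 = 1.

We work with the vertex ordering 0 < 1 < 2 < 3. The simplices of K, each written with vertices in increasing order, are:

  0-simplices (4): [0], [1], [2], [3]
  1-simplices (4): [0,1], [0,2], [1,3], [2,3]

so the chain groups are C_0 ≅ Z^4, C_1 ≅ Z^4.

The boundary map ∂_1: C_1 → C_0 maps an edge to its endpoints' difference, ∂[p,q] = q − p. For instance
  ∂[0,1] = [1] − [0].
This gives a 4×4 integer matrix of rank 3; reducing to Smith normal form yields diagonal entries (1,1,1).

From H_k ≅ ker(∂_k) / im(∂_{k+1}) we obtain:

  H_0: rank C_0 − rank ∂_1 = 4 − 3 = 1, and the invariant factors of ∂_1 are all 1, so H_0 ≅ Z.
  H_1: rank ker ∂_1 − rank ∂_2 = (4 − 3) − 0 = 1, and there is no ∂_2, so H_1 ≅ Z.

As a check, the Euler characteristic is 4 − 4 = 0, which agrees with 1 − 1 = 0.

Hence the Betti numbers are b_0 = 1, b_1 = 1.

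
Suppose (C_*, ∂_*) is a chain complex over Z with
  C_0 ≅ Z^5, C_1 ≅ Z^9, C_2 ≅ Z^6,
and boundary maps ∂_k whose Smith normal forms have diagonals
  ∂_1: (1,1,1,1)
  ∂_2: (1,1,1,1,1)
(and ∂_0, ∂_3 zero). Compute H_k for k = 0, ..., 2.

H_0: b_0 = 5 − 0 − 4 = 1; torsion from ∂_1 factors > 1: none. So H_0 = Z.
H_1: b_1 = 9 − 4 − 5 = 0; torsion from ∂_2 factors > 1: none. So H_1 = 0.
H_2: b_2 = 6 − 5 − 0 = 1; torsion from ∂_3 factors > 1: none. So H_2 = Z.

H_0 = Z,  H_1 = 0,  H_2 = Z.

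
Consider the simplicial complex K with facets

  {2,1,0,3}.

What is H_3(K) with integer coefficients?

H_3 = 0.

Take the total order 0 < 1 < 2 < 3 on the vertex set. Then K (dimension 3) consists of the simplices:

  0-simplices (4): [0], [1], [2], [3]
  1-simplices (6): [0,1], [0,2], [0,3], [1,2], [1,3], [2,3]
  2-simplices (4): [0,1,2], [0,1,3], [0,2,3], [1,2,3]
  3-simplices (1): [0,1,2,3]

giving chain groups C_0 ≅ Z^4, C_1 ≅ Z^6, C_2 ≅ Z^4, C_3 ≅ Z^1.

∂_1: C_1 → C_0 is given by ∂[p,q] = [q] − [p]. For instance
  ∂[0,1] = [1] − [0].
The resulting 4×6 matrix has rank 3, and its Smith normal form has invariant factors (1,1,1).

Boundary ∂_2: C_2 → C_1 sends each 2-simplex [p,q,r] to [q,r] − [p,r] + [p,q]. For instance
  ∂[0,1,2] = [1,2] − [0,2] + [0,1],
  ∂[1,2,3] = [2,3] − [1,3] + [1,2].
The 6×4 boundary matrix has rank 3 and Smith normal form diag(1,1,1).

Boundary ∂_3: C_3 → C_2 sends each 3-simplex σ to the alternating sum Σ_i (−1)^i (σ with its i-th vertex removed). For instance
  ∂[0,1,2,3] = [1,2,3] − [0,2,3] + [0,1,3] − [0,1,2].
The 4×1 boundary matrix has rank 1 and Smith normal form diag(1).

Now H_k = ker ∂_k / im ∂_{k+1}, so:

  H_3: rank ker ∂_3 − rank ∂_4 = (1 − 1) − 0 = 0, and there is no ∂_4, so H_3 = 0.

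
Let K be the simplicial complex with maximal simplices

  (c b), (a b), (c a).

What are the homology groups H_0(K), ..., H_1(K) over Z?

H_0 = Z,  H_1 = Z.

K has 3 vertices, 3 edges.
rank ∂_0 = 0, rank ∂_1 = 2 ⇒ b_0 = 3 − 0 − 2 = 1; all invariant factors of ∂_1 are 1 so no torsion. So H_0 = Z.
rank ∂_1 = 2, rank ∂_2 = 0 ⇒ b_1 = 3 − 2 − 0 = 1. So H_1 = Z.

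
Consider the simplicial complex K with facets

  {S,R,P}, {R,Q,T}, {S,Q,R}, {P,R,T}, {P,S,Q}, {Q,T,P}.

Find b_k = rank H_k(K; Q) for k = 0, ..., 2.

We work with the vertex ordering P < Q < R < S < T. The simplices of K, each written with vertices in increasing order, are:

  0-simplices (5): P, Q, R, S, T
  1-simplices (9): PQ, PR, PS, PT, QR, QS, QT, RS, RT
  2-simplices (6): PQS, PQT, PRS, PRT, QRS, QRT

so the chain groups are C_0 ≅ Z^5, C_1 ≅ Z^9, C_2 ≅ Z^6.

The boundary map ∂_1: C_1 → C_0 is given by ∂[p,q] = [q] − [p].
This gives a 5×9 integer matrix of rank 4; reducing to Smith normal form yields diagonal entries (1,1,1,1).

The boundary map ∂_2: C_2 → C_1 maps a triangle to the signed sum of its edges. For instance
  ∂PQT = QT − PT + PQ,
  ∂PQS = QS − PS + PQ.
This gives a 9×6 integer matrix of rank 5; reducing to Smith normal form yields diagonal entries (1,1,1,1,1).

Reading off H_k = ker ∂_k / im ∂_{k+1}:

  H_0: rank C_0 − rank ∂_1 = 5 − 4 = 1, and the invariant factors of ∂_1 are all 1, so H_0 ≅ Z.
  H_1: rank ker ∂_1 − rank ∂_2 = (9 − 4) − 5 = 0, and the invariant factors of ∂_2 are all 1, so H_1 ≅ 0.
  H_2: rank ker ∂_2 − rank ∂_3 = (6 − 5) − 0 = 1, and there is no ∂_3, so H_2 ≅ Z.

(K is a triangulation of the 2-sphere S^2.)

Hence the Betti numbers are b_0 = 1, b_1 = 0, b_2 = 1.

b_0 = 1, b_1 = 0, b_2 = 1.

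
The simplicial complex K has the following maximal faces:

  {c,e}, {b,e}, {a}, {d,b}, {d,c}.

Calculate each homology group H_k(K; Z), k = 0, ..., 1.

Fix the vertex order a < b < c < d < e and write every simplex with vertices in increasing order. Then dim K = 1 and the simplices of K are:

  0-simplices (5): a, b, c, d, e
  1-simplices (4): bd, be, cd, ce

Hence C_0 ≅ Z^5, C_1 ≅ Z^4.

∂_1: C_1 → C_0 is given by ∂[p,q] = [q] − [p]. For instance
  ∂bd = d − b.
This gives a 5×4 integer matrix of rank 3; reducing to Smith normal form yields diagonal entries (1,1,1).

From H_k ≅ ker(∂_k) / im(∂_{k+1}) we obtain:

  H_0: rank C_0 − rank ∂_1 = 5 − 3 = 2, and the invariant factors of ∂_1 are all 1, so H_0 ≅ Z^2.
  H_1: rank ker ∂_1 − rank ∂_2 = (4 − 3) − 0 = 1, and there is no ∂_2, so H_1 ≅ Z.

As a check, the Euler characteristic is 5 − 4 = 1, which agrees with 2 − 1 = 1.

H_0 = Z^2,  H_1 = Z.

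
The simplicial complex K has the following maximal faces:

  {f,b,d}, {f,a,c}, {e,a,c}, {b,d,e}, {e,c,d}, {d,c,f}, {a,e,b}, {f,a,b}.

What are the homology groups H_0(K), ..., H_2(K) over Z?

Order the vertices as a < b < c < d < e < f. Listing each simplex with vertices in this order, K has dimension 2 with simplices:

  0-simplices (6): a, b, c, d, e, f
  1-simplices (12): ab, ac, ae, af, bd, be, bf, cd, ce, cf, de, df
  2-simplices (8): abe, abf, ace, acf, bde, bdf, cde, cdf

so the chain groups are C_0 ≅ Z^6, C_1 ≅ Z^12, C_2 ≅ Z^8.

Boundary ∂_1: C_1 → C_0 maps an edge to its endpoints' difference, ∂[p,q] = q − p.
This gives a 6×12 integer matrix of rank 5; reducing to Smith normal form yields diagonal entries (1,1,1,1,1).

Boundary ∂_2: C_2 → C_1 maps a triangle to the signed sum of its edges. For instance
  ∂acf = cf − af + ac,
  ∂ace = ce − ae + ac.
The 12×8 boundary matrix has rank 7 and Smith normal form diag(1,1,1,1,1,1,1).

Now H_k = ker ∂_k / im ∂_{k+1}, so:

  H_0: rank C_0 − rank ∂_1 = 6 − 5 = 1, and the invariant factors of ∂_1 are all 1, so H_0 ≅ Z.
  H_1: rank ker ∂_1 − rank ∂_2 = (12 − 5) − 7 = 0, and the invariant factors of ∂_2 are all 1, so H_1 ≅ 0.
  H_2: rank ker ∂_2 − rank ∂_3 = (8 − 7) − 0 = 1, and there is no ∂_3, so H_2 ≅ Z.

As a check, the Euler characteristic is 6 − 12 + 8 = 2, which agrees with 1 − 0 + 1 = 2.

H_0 = Z,  H_1 = 0,  H_2 = Z.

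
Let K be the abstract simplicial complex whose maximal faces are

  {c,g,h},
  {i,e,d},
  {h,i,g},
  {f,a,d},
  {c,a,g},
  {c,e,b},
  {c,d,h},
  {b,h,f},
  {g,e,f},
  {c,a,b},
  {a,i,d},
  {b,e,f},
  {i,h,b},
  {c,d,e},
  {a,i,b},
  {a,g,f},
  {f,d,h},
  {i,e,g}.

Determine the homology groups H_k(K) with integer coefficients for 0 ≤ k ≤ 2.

H_0 = Z,  H_1 = Z^2,  H_2 = Z.

Order the vertices as a < b < c < d < e < f < g < h < i. Listing each simplex with vertices in this order, K has dimension 2 with simplices:

  0-simplices (9): a, b, c, d, e, f, g, h, i
  1-simplices (27): ab, ac, ad, af, ag, ai, bc, be, bf, bh, bi, cd, ce, cg, ch, de, df, dh, di, ef, eg, ei, fg, fh, gh, gi, hi
  2-simplices (18): abc, abi, acg, adf, adi, afg, bce, bef, bfh, bhi, cde, cdh, cgh, dei, dfh, efg, egi, ghi

Hence C_0 ≅ Z^9, C_1 ≅ Z^27, C_2 ≅ Z^18.

Boundary ∂_1: C_1 → C_0 sends each edge [p,q] (with p < q) to q − p. For instance
  ∂ce = e − c.
This gives a 9×27 integer matrix of rank 8; reducing to Smith normal form yields diagonal entries (1,1,1,1,1,1,1,1).

∂_2: C_2 → C_1 maps a triangle to the signed sum of its edges. For instance
  ∂adf = df − af + ad,
  ∂dei = ei − di + de.
The resulting 27×18 matrix has rank 17, and its Smith normal form has invariant factors (1,1,1,1,1,1,1,1,1,1,1,1,1,1,1,1,1).

Now H_k = ker ∂_k / im ∂_{k+1}, so:

  H_0: rank C_0 − rank ∂_1 = 9 − 8 = 1, and the invariant factors of ∂_1 are all 1, so H_0 = Z.
  H_1: rank ker ∂_1 − rank ∂_2 = (27 − 8) − 17 = 2, and the invariant factors of ∂_2 are all 1, so H_1 = Z^2.
  H_2: rank ker ∂_2 − rank ∂_3 = (18 − 17) − 0 = 1, and there is no ∂_3, so H_2 = Z.

As a check, the Euler characteristic is 9 − 27 + 18 = 0, which agrees with 1 − 2 + 1 = 0.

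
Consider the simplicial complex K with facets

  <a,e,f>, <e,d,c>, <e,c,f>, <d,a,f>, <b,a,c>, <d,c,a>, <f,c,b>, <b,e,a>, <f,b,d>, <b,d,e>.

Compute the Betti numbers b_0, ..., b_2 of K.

Order the vertices as a < b < c < d < e < f. Listing each simplex with vertices in this order, K has dimension 2 with simplices:

  0-simplices (6): a, b, c, d, e, f
  1-simplices (15): ab, ac, ad, ae, af, bc, bd, be, bf, cd, ce, cf, de, df, ef
  2-simplices (10): abc, abe, acd, adf, aef, bcf, bde, bdf, cde, cef

Hence C_0 ≅ Z^6, C_1 ≅ Z^15, C_2 ≅ Z^10.

Boundary ∂_1: C_1 → C_0 sends each edge [p,q] (with p < q) to q − p. For instance
  ∂af = f − a.
This gives a 6×15 integer matrix of rank 5; reducing to Smith normal form yields diagonal entries (1,1,1,1,1).

The boundary map ∂_2: C_2 → C_1 sends each 2-simplex [p,q,r] to [q,r] − [p,r] + [p,q]. For instance
  ∂bcf = cf − bf + bc,
  ∂abe = be − ae + ab.
The resulting 15×10 matrix has rank 10, and its Smith normal form has invariant factors (1,1,1,1,1,1,1,1,1,2).

From H_k ≅ ker(∂_k) / im(∂_{k+1}) we obtain:

  H_0: rank C_0 − rank ∂_1 = 6 − 5 = 1, and the invariant factors of ∂_1 are all 1, so H_0 ≅ Z.
  H_1: rank ker ∂_1 − rank ∂_2 = (15 − 5) − 10 = 0, and ∂_2 has invariant factor 2 > 1, so H_1 ≅ Z/2.
  H_2: rank ker ∂_2 − rank ∂_3 = (10 − 10) − 0 = 0, and there is no ∂_3, so H_2 ≅ 0.

Hence the Betti numbers are b_0 = 1, b_1 = 0, b_2 = 0.

b_0 = 1, b_1 = 0, b_2 = 0.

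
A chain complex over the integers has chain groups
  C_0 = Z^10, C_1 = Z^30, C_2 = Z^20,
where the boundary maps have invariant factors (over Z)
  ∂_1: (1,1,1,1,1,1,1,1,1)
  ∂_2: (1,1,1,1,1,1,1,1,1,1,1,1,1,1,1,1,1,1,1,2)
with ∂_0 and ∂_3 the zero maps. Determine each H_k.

H_0: b_0 = 10 − 0 − 9 = 1; torsion from ∂_1 factors > 1: none. So H_0 = Z.
H_1: b_1 = 30 − 9 − 20 = 1; torsion from ∂_2 factors > 1: [2]. So H_1 = Z ⊕ Z_2.
H_2: b_2 = 20 − 20 − 0 = 0; torsion from ∂_3 factors > 1: none. So H_2 = 0.

H_0 = Z,  H_1 = Z ⊕ Z_2,  H_2 = 0.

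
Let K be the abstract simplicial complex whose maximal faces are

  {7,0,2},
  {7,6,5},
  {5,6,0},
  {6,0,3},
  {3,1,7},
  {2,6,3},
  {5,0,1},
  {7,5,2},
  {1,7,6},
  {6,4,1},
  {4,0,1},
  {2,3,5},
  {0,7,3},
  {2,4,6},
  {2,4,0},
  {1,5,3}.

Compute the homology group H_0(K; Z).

Take the total order 0 < 1 < 2 < 3 < 4 < 5 < 6 < 7 on the vertex set. Then K (dimension 2) consists of the simplices:

  0-simplices (8): [0], [1], [2], [3], [4], [5], [6], [7]
  1-simplices (24): (24 of them)
  2-simplices (16): [0,1,4], [0,1,5], [0,2,4], [0,2,7], [0,3,6], [0,3,7], [0,5,6], [1,3,5], [1,3,7], [1,4,6], [1,6,7], [2,3,5], [2,3,6], [2,4,6], [2,5,7], [5,6,7]

giving chain groups C_0 ≅ Z^8, C_1 ≅ Z^24, C_2 ≅ Z^16.

Boundary ∂_1: C_1 → C_0 sends each edge [p,q] (with p < q) to q − p. For instance
  ∂[0,5] = [5] − [0].
The resulting 8×24 matrix has rank 7, and its Smith normal form has invariant factors (1,1,1,1,1,1,1).

∂_2: C_2 → C_1 sends each 2-simplex [p,q,r] to [q,r] − [p,r] + [p,q]. For instance
  ∂[0,1,5] = [1,5] − [0,5] + [0,1],
  ∂[0,5,6] = [5,6] − [0,6] + [0,5].
This gives a 24×16 integer matrix of rank 15; reducing to Smith normal form yields diagonal entries (1,1,1,1,1,1,1,1,1,1,1,1,1,1,1).

From H_k ≅ ker(∂_k) / im(∂_{k+1}) we obtain:

  H_0: rank C_0 − rank ∂_1 = 8 − 7 = 1, and the invariant factors of ∂_1 are all 1, so H_0 ≅ Z.

H_0 ≅ Z.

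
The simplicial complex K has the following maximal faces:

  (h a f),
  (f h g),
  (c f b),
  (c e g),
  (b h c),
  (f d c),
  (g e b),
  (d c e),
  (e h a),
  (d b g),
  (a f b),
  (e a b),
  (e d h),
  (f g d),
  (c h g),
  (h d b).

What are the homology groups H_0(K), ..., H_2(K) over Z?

H_0 ≅ Z,  H_1 ≅ Z^2,  H_2 ≅ Z.

Take the total order a < b < c < d < e < f < g < h on the vertex set. Then K (dimension 2) consists of the simplices:

  0-simplices (8): a, b, c, d, e, f, g, h
  1-simplices (24): ab, ae, af, ah, bc, bd, be, bf, bg, bh, cd, ce, cf, cg, ch, de, df, dg, dh, eg, eh, fg, fh, gh
  2-simplices (16): abe, abf, aeh, afh, bcf, bch, bdg, bdh, beg, cde, cdf, ceg, cgh, deh, dfg, fgh

so the chain groups are C_0 ≅ Z^8, C_1 ≅ Z^24, C_2 ≅ Z^16.

∂_1: C_1 → C_0 sends each edge [p,q] (with p < q) to q − p. For instance
  ∂af = f − a.
The resulting 8×24 matrix has rank 7, and its Smith normal form has invariant factors (1,1,1,1,1,1,1).

∂_2: C_2 → C_1 maps a triangle to the signed sum of its edges. For instance
  ∂abe = be − ae + ab,
  ∂fgh = gh − fh + fg.
As a 24×16 matrix over Z this has rank 15, with invariant factors (1,1,1,1,1,1,1,1,1,1,1,1,1,1,1).

Reading off H_k = ker ∂_k / im ∂_{k+1}:

  H_0: rank C_0 − rank ∂_1 = 8 − 7 = 1, and the invariant factors of ∂_1 are all 1, so H_0 = Z.
  H_1: rank ker ∂_1 − rank ∂_2 = (24 − 7) − 15 = 2, and the invariant factors of ∂_2 are all 1, so H_1 = Z^2.
  H_2: rank ker ∂_2 − rank ∂_3 = (16 − 15) − 0 = 1, and there is no ∂_3, so H_2 = Z.

As a check, the Euler characteristic is 8 − 24 + 16 = 0, which agrees with 1 − 2 + 1 = 0.
(K is a triangulation of the torus T^2.)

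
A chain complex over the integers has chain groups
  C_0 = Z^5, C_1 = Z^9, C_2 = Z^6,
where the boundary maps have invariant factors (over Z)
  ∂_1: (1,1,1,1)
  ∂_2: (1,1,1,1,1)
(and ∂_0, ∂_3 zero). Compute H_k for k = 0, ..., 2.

H_0 = Z,  H_1 = 0,  H_2 = Z.

H_0: b_0 = 5 − 0 − 4 = 1; torsion from ∂_1 factors > 1: none. So H_0 = Z.
H_1: b_1 = 9 − 4 − 5 = 0; torsion from ∂_2 factors > 1: none. So H_1 = 0.
H_2: b_2 = 6 − 5 − 0 = 1; torsion from ∂_3 factors > 1: none. So H_2 = Z.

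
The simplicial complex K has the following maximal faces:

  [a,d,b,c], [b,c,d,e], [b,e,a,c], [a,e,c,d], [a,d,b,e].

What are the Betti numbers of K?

b_0 = 1, b_1 = 0, b_2 = 0, b_3 = 1.

Order the vertices as a < b < c < d < e. Listing each simplex with vertices in this order, K has dimension 3 with simplices:

  0-simplices (5): a, b, c, d, e
  1-simplices (10): ab, ac, ad, ae, bc, bd, be, cd, ce, de
  2-simplices (10): abc, abd, abe, acd, ace, ade, bcd, bce, bde, cde
  3-simplices (5): abcd, abce, abde, acde, bcde

so the chain groups are C_0 ≅ Z^5, C_1 ≅ Z^10, C_2 ≅ Z^10, C_3 ≅ Z^5.

∂_1: C_1 → C_0 maps an edge to its endpoints' difference, ∂[p,q] = q − p.
This gives a 5×10 integer matrix of rank 4; reducing to Smith normal form yields diagonal entries (1,1,1,1).

The boundary map ∂_2: C_2 → C_1 sends each 2-simplex [p,q,r] to [q,r] − [p,r] + [p,q]. For instance
  ∂ace = ce − ae + ac,
  ∂acd = cd − ad + ac.
The resulting 10×10 matrix has rank 6, and its Smith normal form has invariant factors (1,1,1,1,1,1).

The boundary map ∂_3: C_3 → C_2 sends each 3-simplex σ to the alternating sum Σ_i (−1)^i (σ with its i-th vertex removed). For instance
  ∂bcde = cde − bde + bce − bcd,
  ∂abce = bce − ace + abe − abc.
This gives a 10×5 integer matrix of rank 4; reducing to Smith normal form yields diagonal entries (1,1,1,1).

Reading off H_k = ker ∂_k / im ∂_{k+1}:

  H_0: rank C_0 − rank ∂_1 = 5 − 4 = 1, and the invariant factors of ∂_1 are all 1, so H_0 ≅ Z.
  H_1: rank ker ∂_1 − rank ∂_2 = (10 − 4) − 6 = 0, and the invariant factors of ∂_2 are all 1, so H_1 ≅ 0.
  H_2: rank ker ∂_2 − rank ∂_3 = (10 − 6) − 4 = 0, and the invariant factors of ∂_3 are all 1, so H_2 ≅ 0.
  H_3: rank ker ∂_3 − rank ∂_4 = (5 − 4) − 0 = 1, and there is no ∂_4, so H_3 ≅ Z.

As a check, the Euler characteristic is 5 − 10 + 10 − 5 = 0, which agrees with 1 − 0 + 0 − 1 = 0.

Hence the Betti numbers are b_0 = 1, b_1 = 0, b_2 = 0, b_3 = 1.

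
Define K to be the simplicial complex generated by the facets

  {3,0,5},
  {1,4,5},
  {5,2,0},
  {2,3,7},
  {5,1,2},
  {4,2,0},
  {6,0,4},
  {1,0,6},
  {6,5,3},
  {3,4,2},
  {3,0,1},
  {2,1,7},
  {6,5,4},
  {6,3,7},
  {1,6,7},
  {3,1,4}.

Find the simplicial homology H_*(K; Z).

Fix the vertex order 0 < 1 < 2 < 3 < 4 < 5 < 6 < 7 and write every simplex with vertices in increasing order. Then dim K = 2 and the simplices of K are:

  0-simplices (8): [0], [1], [2], [3], [4], [5], [6], [7]
  1-simplices (24): (24 of them)
  2-simplices (16): [0,1,3], [0,1,6], [0,2,4], [0,2,5], [0,3,5], [0,4,6], [1,2,5], [1,2,7], [1,3,4], [1,4,5], [1,6,7], [2,3,4], [2,3,7], [3,5,6], [3,6,7], [4,5,6]

giving chain groups C_0 ≅ Z^8, C_1 ≅ Z^24, C_2 ≅ Z^16.

Boundary ∂_1: C_1 → C_0 is given by ∂[p,q] = [q] − [p].
The 8×24 boundary matrix has rank 7 and Smith normal form diag(1,1,1,1,1,1,1).

The boundary map ∂_2: C_2 → C_1 sends each 2-simplex [p,q,r] to [q,r] − [p,r] + [p,q]. For instance
  ∂[0,2,5] = [2,5] − [0,5] + [0,2],
  ∂[3,6,7] = [6,7] − [3,7] + [3,6].
The 24×16 boundary matrix has rank 15 and Smith normal form diag(1,1,1,1,1,1,1,1,1,1,1,1,1,1,1).

Reading off H_k = ker ∂_k / im ∂_{k+1}:

  H_0: rank C_0 − rank ∂_1 = 8 − 7 = 1, and the invariant factors of ∂_1 are all 1, so H_0 = Z.
  H_1: rank ker ∂_1 − rank ∂_2 = (24 − 7) − 15 = 2, and the invariant factors of ∂_2 are all 1, so H_1 = Z^2.
  H_2: rank ker ∂_2 − rank ∂_3 = (16 − 15) − 0 = 1, and there is no ∂_3, so H_2 = Z.

As a check, the Euler characteristic is 8 − 24 + 16 = 0, which agrees with 1 − 2 + 1 = 0.

H_0 ≅ Z,  H_1 ≅ Z^2,  H_2 ≅ Z.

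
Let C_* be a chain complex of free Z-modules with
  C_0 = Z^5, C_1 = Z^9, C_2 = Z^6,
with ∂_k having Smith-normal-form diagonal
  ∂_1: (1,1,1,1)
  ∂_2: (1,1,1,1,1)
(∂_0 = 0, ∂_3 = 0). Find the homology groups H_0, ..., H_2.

H_0: b_0 = 5 − 0 − 4 = 1; torsion from ∂_1 factors > 1: none. So H_0 = Z.
H_1: b_1 = 9 − 4 − 5 = 0; torsion from ∂_2 factors > 1: none. So H_1 = 0.
H_2: b_2 = 6 − 5 − 0 = 1; torsion from ∂_3 factors > 1: none. So H_2 = Z.

H_0 = Z,  H_1 = 0,  H_2 = Z.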